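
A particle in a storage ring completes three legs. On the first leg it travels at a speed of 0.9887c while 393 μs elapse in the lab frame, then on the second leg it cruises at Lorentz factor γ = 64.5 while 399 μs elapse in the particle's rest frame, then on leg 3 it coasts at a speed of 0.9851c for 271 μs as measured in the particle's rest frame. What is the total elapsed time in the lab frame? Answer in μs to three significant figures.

Δt = 2.77×10⁴ μs

Leg 1: 393 μs is already measured in the lab frame.
Leg 2: γ = 64.5; Δt_2 = 64.50 × 399 = 2.574×10⁴ μs.
Leg 3: γ = 1/√(1 − 0.9851²) = 1/√0.02958 = 5.815; Δt_3 = 5.815 × 271 = 1576 μs.
Total: 393.0 + 2.574×10⁴ + 1576 μs.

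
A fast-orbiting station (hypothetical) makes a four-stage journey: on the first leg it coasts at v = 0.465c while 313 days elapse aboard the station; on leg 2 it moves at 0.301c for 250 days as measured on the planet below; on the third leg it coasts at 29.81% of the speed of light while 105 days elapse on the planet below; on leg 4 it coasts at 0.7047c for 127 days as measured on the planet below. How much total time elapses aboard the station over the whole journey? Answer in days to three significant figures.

Leg 1: 313 days is already measured aboard the station.
Leg 2: γ = 1/√(1 − 0.301²) = 1/√0.9094 = 1.049; τ_2 = 250/1.049 = 238.4 days.
Leg 3: β = 0.2981; γ = 1/√(1 − 0.2981²) = 1/√0.9111 = 1.048; τ_3 = 105/1.048 = 100.2 days.
Leg 4: γ = 1/√(1 − 0.7047²) = 1/√0.5034 = 1.409; τ_4 = 127/1.409 = 90.11 days.
Total: 313.0 + 238.4 + 100.2 + 90.11 days.

τ = 742 days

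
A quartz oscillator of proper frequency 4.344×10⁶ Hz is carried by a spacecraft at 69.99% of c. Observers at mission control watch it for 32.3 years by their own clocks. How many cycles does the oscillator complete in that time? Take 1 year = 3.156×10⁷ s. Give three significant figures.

N = 3.16×10¹⁵

β = 0.6999; γ = 1/√(1 − 0.6999²) = 1/√0.5101 = 1.400
During 32.3 years of lab time, the oscillator's proper time advances by τ = Δt/γ = 32.3/1.400 = 23.07 years = 7.281×10⁸ s.
N = f × τ = 4.344×10⁶ × 7.281×10⁸ = 3.163×10¹⁵.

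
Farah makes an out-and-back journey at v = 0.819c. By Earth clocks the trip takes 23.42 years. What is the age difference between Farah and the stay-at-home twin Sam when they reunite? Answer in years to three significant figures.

Δt − τ = 9.98 years

γ = 1/√(1 − 0.819²) = 1/√0.3292 = 1.743
Farah's elapsed proper time: τ = 23.42/1.743 = 13.44 years.
Age gap = Δt − τ = 23.42 − 13.44 years.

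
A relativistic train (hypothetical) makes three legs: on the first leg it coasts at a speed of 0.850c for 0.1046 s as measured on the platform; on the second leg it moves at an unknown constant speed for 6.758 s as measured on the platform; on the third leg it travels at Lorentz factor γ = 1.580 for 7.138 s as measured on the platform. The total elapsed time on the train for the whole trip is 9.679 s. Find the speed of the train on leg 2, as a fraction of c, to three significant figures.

Leg 1: γ = 1/√(1 − 0.850²) = 1/√0.2775 = 1.898; τ_1 = 0.1046/1.898 = 0.05510 s.
Leg 2: speed unknown; τ_2 = 6.758/γ_2.
Leg 3: γ = 1.580; τ_3 = 7.138/1.580 = 4.518 s.
Total proper time: 0.05510 + τ_2 + 4.518 = 9.679, so τ_2 = 9.679 − 4.573 = 5.106 s.
γ_2 = 6.758/5.106 = 1.323; β = √(1 − 1/γ²) = √0.4291.

β = 0.655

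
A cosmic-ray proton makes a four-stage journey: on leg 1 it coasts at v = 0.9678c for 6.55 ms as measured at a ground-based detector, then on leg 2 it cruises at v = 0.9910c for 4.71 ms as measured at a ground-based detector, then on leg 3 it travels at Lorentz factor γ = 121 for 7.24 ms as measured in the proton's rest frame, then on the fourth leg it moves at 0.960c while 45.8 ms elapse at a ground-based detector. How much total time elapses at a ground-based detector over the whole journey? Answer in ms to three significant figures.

Leg 1: 6.55 ms is already measured at a ground-based detector.
Leg 2: 4.71 ms is already measured at a ground-based detector.
Leg 3: γ = 121; Δt_3 = 121.0 × 7.24 = 876.0 ms.
Leg 4: 45.8 ms is already measured at a ground-based detector.
Total: 6.550 + 4.710 + 876.0 + 45.80 ms.

Δt = 933 ms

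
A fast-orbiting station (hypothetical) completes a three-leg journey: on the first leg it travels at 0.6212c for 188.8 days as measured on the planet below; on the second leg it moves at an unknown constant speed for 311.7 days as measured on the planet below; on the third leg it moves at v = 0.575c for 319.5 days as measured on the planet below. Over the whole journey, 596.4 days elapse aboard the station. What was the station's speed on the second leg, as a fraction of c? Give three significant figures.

Leg 1: γ = 1/√(1 − 0.6212²) = 1/√0.6141 = 1.276; τ_1 = 188.8/1.276 = 148.0 days.
Leg 2: speed unknown; τ_2 = 311.7/γ_2.
Leg 3: γ = 1/√(1 − 0.575²) = 1/√0.6694 = 1.222; τ_3 = 319.5/1.222 = 261.4 days.
Total proper time: 148.0 + τ_2 + 261.4 = 596.4, so τ_2 = 596.4 − 409.4 = 187.0 days.
γ_2 = 311.7/187.0 = 1.666; β = √(1 − 1/γ²) = √0.6399.

β = 0.800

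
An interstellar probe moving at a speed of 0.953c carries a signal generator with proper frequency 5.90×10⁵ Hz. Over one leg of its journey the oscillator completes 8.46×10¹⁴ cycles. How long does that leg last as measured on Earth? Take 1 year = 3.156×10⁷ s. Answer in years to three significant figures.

Δt = 150 years

γ = 1/√(1 − 0.953²) = 1/√0.09179 = 3.301
Proper time for N cycles: τ = N/f = 8.46×10¹⁴/(5.90×10⁵) = 1.434×10⁹ s = 45.43 years.
Lab-frame duration Δt = γτ = 3.301 × 45.43 = 150.0 years.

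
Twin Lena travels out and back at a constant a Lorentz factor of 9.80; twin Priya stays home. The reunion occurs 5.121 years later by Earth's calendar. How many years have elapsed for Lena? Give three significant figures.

τ = 0.523 years

γ = 9.80
Lena's clock measures proper time along the trip: τ = Δt/γ = 5.121/9.800 years.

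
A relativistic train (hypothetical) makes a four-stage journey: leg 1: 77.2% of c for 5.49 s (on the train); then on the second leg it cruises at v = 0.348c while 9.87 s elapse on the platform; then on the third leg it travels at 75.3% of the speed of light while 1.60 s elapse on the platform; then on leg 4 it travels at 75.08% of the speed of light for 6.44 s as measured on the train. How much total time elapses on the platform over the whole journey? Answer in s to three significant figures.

Δt = 29.9 s

Leg 1: β = 0.772; γ = 1/√(1 − 0.772²) = 1/√0.4040 = 1.573; Δt_1 = 1.573 × 5.49 = 8.637 s.
Leg 2: 9.87 s is already measured on the platform.
Leg 3: 1.60 s is already measured on the platform.
Leg 4: β = 0.7508; γ = 1/√(1 − 0.7508²) = 1/√0.4363 = 1.514; Δt_4 = 1.514 × 6.44 = 9.750 s.
Total: 8.637 + 9.870 + 1.600 + 9.750 s.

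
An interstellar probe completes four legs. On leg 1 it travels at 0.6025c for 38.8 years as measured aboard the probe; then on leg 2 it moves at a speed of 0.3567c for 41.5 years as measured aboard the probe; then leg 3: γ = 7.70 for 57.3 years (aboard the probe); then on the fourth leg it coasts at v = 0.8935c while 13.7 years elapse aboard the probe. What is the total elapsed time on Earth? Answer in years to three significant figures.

Leg 1: γ = 1/√(1 − 0.6025²) = 1/√0.6370 = 1.253; Δt_1 = 1.253 × 38.8 = 48.61 years.
Leg 2: γ = 1/√(1 − 0.3567²) = 1/√0.8728 = 1.070; Δt_2 = 1.070 × 41.5 = 44.42 years.
Leg 3: γ = 7.70; Δt_3 = 7.700 × 57.3 = 441.2 years.
Leg 4: γ = 1/√(1 − 0.8935²) = 1/√0.2017 = 2.227; Δt_4 = 2.227 × 13.7 = 30.51 years.
Total: 48.61 + 44.42 + 441.2 + 30.51 years.

Δt = 565 years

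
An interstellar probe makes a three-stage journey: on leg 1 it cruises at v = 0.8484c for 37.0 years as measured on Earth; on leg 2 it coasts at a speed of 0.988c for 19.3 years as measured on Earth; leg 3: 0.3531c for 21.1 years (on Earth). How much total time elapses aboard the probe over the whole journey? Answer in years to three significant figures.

τ = 42.3 years

Leg 1: γ = 1/√(1 − 0.8484²) = 1/√0.2802 = 1.889; τ_1 = 37.0/1.889 = 19.59 years.
Leg 2: γ = 1/√(1 − 0.988²) = 1/√0.02386 = 6.474; τ_2 = 19.3/6.474 = 2.981 years.
Leg 3: γ = 1/√(1 − 0.3531²) = 1/√0.8753 = 1.069; τ_3 = 21.1/1.069 = 19.74 years.
Total: 19.59 + 2.981 + 19.74 years.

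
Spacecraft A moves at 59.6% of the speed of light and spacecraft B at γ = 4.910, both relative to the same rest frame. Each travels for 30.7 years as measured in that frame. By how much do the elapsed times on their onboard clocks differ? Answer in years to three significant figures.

A: β = 0.596; γ = 1/√(1 − 0.596²) = 1/√0.6448 = 1.245; τ_A = 30.7/1.245 = 24.65 years.
B: γ = 4.910; τ_B = 30.7/4.910 = 6.253 years.

|τ_A − τ_B| = 18.4 years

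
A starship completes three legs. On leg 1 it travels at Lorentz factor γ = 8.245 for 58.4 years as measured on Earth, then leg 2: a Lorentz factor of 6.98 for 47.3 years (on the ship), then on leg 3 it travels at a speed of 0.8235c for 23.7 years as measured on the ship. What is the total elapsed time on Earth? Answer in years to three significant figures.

Leg 1: 58.4 years is already measured on Earth.
Leg 2: γ = 6.98; Δt_2 = 6.980 × 47.3 = 330.2 years.
Leg 3: γ = 1/√(1 − 0.8235²) = 1/√0.3218 = 1.763; Δt_3 = 1.763 × 23.7 = 41.78 years.
Total: 58.40 + 330.2 + 41.78 years.

Δt = 430 years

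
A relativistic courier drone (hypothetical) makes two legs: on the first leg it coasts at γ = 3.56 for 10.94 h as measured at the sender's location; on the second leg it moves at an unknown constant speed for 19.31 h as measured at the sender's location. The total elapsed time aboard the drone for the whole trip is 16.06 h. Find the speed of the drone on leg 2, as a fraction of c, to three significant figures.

Leg 1: γ = 3.56; τ_1 = 10.94/3.560 = 3.073 h.
Leg 2: speed unknown; τ_2 = 19.31/γ_2.
Total proper time: 3.073 + τ_2 = 16.06, so τ_2 = 16.06 − 3.073 = 12.99 h.
γ_2 = 19.31/12.99 = 1.487; β = √(1 − 1/γ²) = √0.5477.

β = 0.740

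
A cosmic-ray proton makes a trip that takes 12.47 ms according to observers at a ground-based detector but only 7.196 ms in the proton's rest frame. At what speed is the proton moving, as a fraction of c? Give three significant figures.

β = 0.817

The proper time is measured in the proton's rest frame (both events occur at the proton's location); Δt is measured at a ground-based detector. γ = Δt/τ = 12.47/7.196 = 1.733.
β = √(1 − 1/γ²) = √(1 − 0.3330) = √0.6670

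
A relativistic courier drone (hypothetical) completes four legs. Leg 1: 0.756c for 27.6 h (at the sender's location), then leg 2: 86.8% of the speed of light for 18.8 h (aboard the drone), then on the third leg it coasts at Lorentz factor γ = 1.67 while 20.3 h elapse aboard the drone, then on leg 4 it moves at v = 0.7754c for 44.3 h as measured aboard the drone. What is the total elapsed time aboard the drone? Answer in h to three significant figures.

τ = 101 h

Leg 1: γ = 1/√(1 − 0.756²) = 1/√0.4285 = 1.528; τ_1 = 27.6/1.528 = 18.07 h.
Leg 2: 18.8 h is already measured aboard the drone.
Leg 3: 20.3 h is already measured aboard the drone.
Leg 4: 44.3 h is already measured aboard the drone.
Total: 18.07 + 18.80 + 20.30 + 44.30 h.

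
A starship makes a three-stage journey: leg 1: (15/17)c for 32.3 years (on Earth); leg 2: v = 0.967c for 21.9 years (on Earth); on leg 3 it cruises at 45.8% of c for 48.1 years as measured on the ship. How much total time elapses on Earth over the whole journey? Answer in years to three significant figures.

Leg 1: 32.3 years is already measured on Earth.
Leg 2: 21.9 years is already measured on Earth.
Leg 3: β = 0.458; γ = 1/√(1 − 0.458²) = 1/√0.7902 = 1.125; Δt_3 = 1.125 × 48.1 = 54.11 years.
Total: 32.30 + 21.90 + 54.11 years.

Δt = 108 years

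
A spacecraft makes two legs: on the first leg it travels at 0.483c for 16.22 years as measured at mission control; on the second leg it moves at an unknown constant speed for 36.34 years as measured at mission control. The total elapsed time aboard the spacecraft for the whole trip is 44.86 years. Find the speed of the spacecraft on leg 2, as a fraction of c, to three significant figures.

Leg 1: γ = 1/√(1 − 0.483²) = 1/√0.7667 = 1.142; τ_1 = 16.22/1.142 = 14.20 years.
Leg 2: speed unknown; τ_2 = 36.34/γ_2.
Total proper time: 14.20 + τ_2 = 44.86, so τ_2 = 44.86 − 14.20 = 30.66 years.
γ_2 = 36.34/30.66 = 1.185; β = √(1 − 1/γ²) = √0.2883.

β = 0.537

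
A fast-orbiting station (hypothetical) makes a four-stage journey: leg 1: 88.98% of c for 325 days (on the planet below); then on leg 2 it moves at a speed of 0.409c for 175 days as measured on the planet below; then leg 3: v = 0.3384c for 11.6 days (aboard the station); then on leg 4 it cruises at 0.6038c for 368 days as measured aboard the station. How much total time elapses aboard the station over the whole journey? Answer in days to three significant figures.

Leg 1: β = 0.8898; γ = 1/√(1 − 0.8898²) = 1/√0.2083 = 2.191; τ_1 = 325/2.191 = 148.3 days.
Leg 2: γ = 1/√(1 − 0.409²) = 1/√0.8327 = 1.096; τ_2 = 175/1.096 = 159.7 days.
Leg 3: 11.6 days is already measured aboard the station.
Leg 4: 368 days is already measured aboard the station.
Total: 148.3 + 159.7 + 11.60 + 368.0 days.

τ = 688 days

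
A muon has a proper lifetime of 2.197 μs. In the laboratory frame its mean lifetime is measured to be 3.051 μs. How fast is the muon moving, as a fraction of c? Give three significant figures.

γ = Δt/τ₀ = 3.051/2.197 = 1.389
β = √(1 − 1/γ²) = √(1 − 0.5185) = √0.4815

v = 0.694c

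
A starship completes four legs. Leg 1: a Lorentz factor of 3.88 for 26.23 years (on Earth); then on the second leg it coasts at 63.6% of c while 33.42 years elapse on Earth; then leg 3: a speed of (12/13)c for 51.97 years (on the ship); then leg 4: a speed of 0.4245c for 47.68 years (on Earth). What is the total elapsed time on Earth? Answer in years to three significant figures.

Leg 1: 26.23 years is already measured on Earth.
Leg 2: 33.42 years is already measured on Earth.
Leg 3: γ = 1/√(1 − (12/13)²) = 13/5 = 2.600; Δt_3 = 2.600 × 51.97 = 135.1 years.
Leg 4: 47.68 years is already measured on Earth.
Total: 26.23 + 33.42 + 135.1 + 47.68 years.

Δt = 242 years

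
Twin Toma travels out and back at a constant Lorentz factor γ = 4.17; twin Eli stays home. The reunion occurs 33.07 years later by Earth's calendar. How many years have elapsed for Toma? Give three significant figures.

γ = 4.17
Toma's clock measures proper time along the trip: τ = Δt/γ = 33.07/4.170 years.

τ = 7.93 years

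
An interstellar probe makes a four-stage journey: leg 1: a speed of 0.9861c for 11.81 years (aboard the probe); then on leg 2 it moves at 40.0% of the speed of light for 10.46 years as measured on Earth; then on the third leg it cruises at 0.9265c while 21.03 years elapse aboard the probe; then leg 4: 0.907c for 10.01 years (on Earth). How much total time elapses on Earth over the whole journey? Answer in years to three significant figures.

Leg 1: γ = 1/√(1 − 0.9861²) = 1/√0.02761 = 6.019; Δt_1 = 6.019 × 11.81 = 71.08 years.
Leg 2: 10.46 years is already measured on Earth.
Leg 3: γ = 1/√(1 − 0.9265²) = 1/√0.1416 = 2.657; Δt_3 = 2.657 × 21.03 = 55.89 years.
Leg 4: 10.01 years is already measured on Earth.
Total: 71.08 + 10.46 + 55.89 + 10.01 years.

Δt = 147 years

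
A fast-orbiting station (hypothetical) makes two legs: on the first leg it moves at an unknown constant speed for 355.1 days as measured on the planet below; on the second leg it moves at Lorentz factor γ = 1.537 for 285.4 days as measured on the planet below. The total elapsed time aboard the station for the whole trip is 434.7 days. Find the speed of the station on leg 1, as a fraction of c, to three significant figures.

β = 0.713

Leg 1: speed unknown; τ_1 = 355.1/γ_1.
Leg 2: γ = 1.537; τ_2 = 285.4/1.537 = 185.7 days.
Total proper time: τ_1 + 185.7 = 434.7, so τ_1 = 434.7 − 185.7 = 249.0 days.
γ_1 = 355.1/249.0 = 1.426; β = √(1 − 1/γ²) = √0.5082.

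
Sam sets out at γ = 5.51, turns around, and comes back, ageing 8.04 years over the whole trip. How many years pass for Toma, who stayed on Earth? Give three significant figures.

Δt = 44.3 years

γ = 5.51
Earth-frame duration is the dilated interval: Δt = γτ = 5.510 × 8.04 years.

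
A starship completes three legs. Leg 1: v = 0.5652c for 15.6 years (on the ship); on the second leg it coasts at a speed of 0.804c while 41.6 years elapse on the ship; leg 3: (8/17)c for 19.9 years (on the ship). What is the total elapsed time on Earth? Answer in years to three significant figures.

Leg 1: γ = 1/√(1 − 0.5652²) = 1/√0.6805 = 1.212; Δt_1 = 1.212 × 15.6 = 18.91 years.
Leg 2: γ = 1/√(1 − 0.804²) = 1/√0.3536 = 1.682; Δt_2 = 1.682 × 41.6 = 69.96 years.
Leg 3: γ = 1/√(1 − (8/17)²) = 17/15 ≈ 1.133; Δt_3 = 1.133 × 19.9 = 22.55 years.
Total: 18.91 + 69.96 + 22.55 years.

Δt = 111 years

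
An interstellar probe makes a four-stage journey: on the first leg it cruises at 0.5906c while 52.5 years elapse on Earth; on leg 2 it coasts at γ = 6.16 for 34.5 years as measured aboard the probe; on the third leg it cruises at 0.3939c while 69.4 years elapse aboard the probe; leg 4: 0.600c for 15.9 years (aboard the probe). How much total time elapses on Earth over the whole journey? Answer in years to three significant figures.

Δt = 360 years

Leg 1: 52.5 years is already measured on Earth.
Leg 2: γ = 6.16; Δt_2 = 6.160 × 34.5 = 212.5 years.
Leg 3: γ = 1/√(1 − 0.3939²) = 1/√0.8448 = 1.088; Δt_3 = 1.088 × 69.4 = 75.50 years.
Leg 4: γ = 1/√(1 − 0.600²) = 5/4 = 1.250; Δt_4 = 1.250 × 15.9 = 19.88 years.
Total: 52.50 + 212.5 + 75.50 + 19.88 years.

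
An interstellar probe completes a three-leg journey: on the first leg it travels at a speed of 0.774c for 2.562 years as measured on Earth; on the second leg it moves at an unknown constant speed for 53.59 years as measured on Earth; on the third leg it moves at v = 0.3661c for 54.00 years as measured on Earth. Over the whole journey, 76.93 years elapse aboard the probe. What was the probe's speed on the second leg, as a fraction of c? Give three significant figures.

β = 0.884

Leg 1: γ = 1/√(1 − 0.774²) = 1/√0.4009 = 1.579; τ_1 = 2.562/1.579 = 1.622 years.
Leg 2: speed unknown; τ_2 = 53.59/γ_2.
Leg 3: γ = 1/√(1 − 0.3661²) = 1/√0.8660 = 1.075; τ_3 = 54.00/1.075 = 50.25 years.
Total proper time: 1.622 + τ_2 + 50.25 = 76.93, so τ_2 = 76.93 − 51.87 = 25.06 years.
γ_2 = 53.59/25.06 = 2.139; β = √(1 − 1/γ²) = √0.7814.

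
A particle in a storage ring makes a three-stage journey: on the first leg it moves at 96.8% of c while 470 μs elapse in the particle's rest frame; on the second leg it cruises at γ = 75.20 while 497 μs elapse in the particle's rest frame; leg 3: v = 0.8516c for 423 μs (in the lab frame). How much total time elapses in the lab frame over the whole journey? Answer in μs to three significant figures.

Leg 1: β = 0.968; γ = 1/√(1 − 0.968²) = 1/√0.06298 = 3.985; Δt_1 = 3.985 × 470 = 1873 μs.
Leg 2: γ = 75.20; Δt_2 = 75.20 × 497 = 3.737×10⁴ μs.
Leg 3: 423 μs is already measured in the lab frame.
Total: 1873 + 3.737×10⁴ + 423.0 μs.

Δt = 3.97×10⁴ μs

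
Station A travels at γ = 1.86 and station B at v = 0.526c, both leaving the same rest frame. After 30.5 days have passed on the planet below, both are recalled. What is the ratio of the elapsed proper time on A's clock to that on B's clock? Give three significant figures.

A: γ = 1.86. B: γ = 1/√(1 − 0.526²) = 1/√0.7233 = 1.176.
τ_A/τ_B = γ_B/γ_A = 1.176/1.860 = 0.6322, so τ_A/τ_B = 0.6322.

τ_A/τ_B = 0.632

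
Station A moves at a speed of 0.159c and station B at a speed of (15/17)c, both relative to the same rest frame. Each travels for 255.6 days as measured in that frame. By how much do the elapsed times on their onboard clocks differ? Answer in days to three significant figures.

A: γ = 1/√(1 − 0.159²) = 1/√0.9747 = 1.013; τ_A = 255.6/1.013 = 252.3 days.
B: γ = 1/√(1 − (15/17)²) = 17/8 = 2.125; τ_B = 255.6/2.125 = 120.3 days.

|τ_A − τ_B| = 132 days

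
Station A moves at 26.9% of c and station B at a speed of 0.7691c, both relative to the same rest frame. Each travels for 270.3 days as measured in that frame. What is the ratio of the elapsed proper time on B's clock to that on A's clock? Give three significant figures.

A: β = 0.269; γ = 1/√(1 − 0.269²) = 1/√0.9276 = 1.038. B: γ = 1/√(1 − 0.7691²) = 1/√0.4085 = 1.565.
τ_A/τ_B = γ_B/γ_A = 1.565/1.038 = 1.507, so τ_B/τ_A = 0.6636.

τ_B/τ_A = 0.664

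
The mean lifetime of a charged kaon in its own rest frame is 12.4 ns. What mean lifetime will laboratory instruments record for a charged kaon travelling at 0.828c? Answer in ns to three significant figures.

γ = 1/√(1 − 0.828²) = 1/√0.3144 = 1.783
The rest-frame lifetime is the proper time; the lab measures the dilated interval Δt = γτ₀ = 1.783 × 12.4 ns.

Δt = 22.1 ns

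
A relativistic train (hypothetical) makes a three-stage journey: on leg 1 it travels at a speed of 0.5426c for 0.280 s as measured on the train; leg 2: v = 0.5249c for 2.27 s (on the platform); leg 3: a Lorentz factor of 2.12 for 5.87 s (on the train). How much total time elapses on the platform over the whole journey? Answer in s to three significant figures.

Leg 1: γ = 1/√(1 − 0.5426²) = 1/√0.7056 = 1.190; Δt_1 = 1.190 × 0.280 = 0.3333 s.
Leg 2: 2.27 s is already measured on the platform.
Leg 3: γ = 2.12; Δt_3 = 2.120 × 5.87 = 12.44 s.
Total: 0.3333 + 2.270 + 12.44 s.

Δt = 15.0 s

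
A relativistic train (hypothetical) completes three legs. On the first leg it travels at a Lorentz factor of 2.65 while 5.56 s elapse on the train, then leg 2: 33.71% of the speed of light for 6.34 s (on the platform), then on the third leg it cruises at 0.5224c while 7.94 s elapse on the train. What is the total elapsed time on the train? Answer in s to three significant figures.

Leg 1: 5.56 s is already measured on the train.
Leg 2: β = 0.3371; γ = 1/√(1 − 0.3371²) = 1/√0.8864 = 1.062; τ_2 = 6.34/1.062 = 5.969 s.
Leg 3: 7.94 s is already measured on the train.
Total: 5.560 + 5.969 + 7.940 s.

τ = 19.5 s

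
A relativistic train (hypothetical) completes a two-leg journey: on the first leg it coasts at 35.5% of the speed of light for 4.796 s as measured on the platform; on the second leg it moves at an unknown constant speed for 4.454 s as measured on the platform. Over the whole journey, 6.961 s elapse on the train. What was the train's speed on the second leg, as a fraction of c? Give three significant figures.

β = 0.831

Leg 1: β = 0.355; γ = 1/√(1 − 0.355²) = 1/√0.8740 = 1.070; τ_1 = 4.796/1.070 = 4.484 s.
Leg 2: speed unknown; τ_2 = 4.454/γ_2.
Total proper time: 4.484 + τ_2 = 6.961, so τ_2 = 6.961 − 4.484 = 2.477 s.
γ_2 = 4.454/2.477 = 1.798; β = √(1 − 1/γ²) = √0.6906.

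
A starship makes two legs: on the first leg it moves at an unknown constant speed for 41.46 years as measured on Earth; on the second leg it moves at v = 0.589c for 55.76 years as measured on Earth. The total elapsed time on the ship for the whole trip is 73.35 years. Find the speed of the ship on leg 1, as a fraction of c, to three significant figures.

β = 0.731

Leg 1: speed unknown; τ_1 = 41.46/γ_1.
Leg 2: γ = 1/√(1 − 0.589²) = 1/√0.6531 = 1.237; τ_2 = 55.76/1.237 = 45.06 years.
Total proper time: τ_1 + 45.06 = 73.35, so τ_1 = 73.35 − 45.06 = 28.29 years.
γ_1 = 41.46/28.29 = 1.466; β = √(1 − 1/γ²) = √0.5345.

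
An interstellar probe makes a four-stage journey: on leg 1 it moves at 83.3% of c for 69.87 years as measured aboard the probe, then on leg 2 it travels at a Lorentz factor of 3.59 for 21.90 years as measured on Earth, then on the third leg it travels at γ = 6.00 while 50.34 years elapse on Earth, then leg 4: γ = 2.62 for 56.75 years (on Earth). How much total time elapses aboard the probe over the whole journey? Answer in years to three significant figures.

Leg 1: 69.87 years is already measured aboard the probe.
Leg 2: γ = 3.59; τ_2 = 21.90/3.590 = 6.100 years.
Leg 3: γ = 6.00; τ_3 = 50.34/6.000 = 8.390 years.
Leg 4: γ = 2.62; τ_4 = 56.75/2.620 = 21.66 years.
Total: 69.87 + 6.100 + 8.390 + 21.66 years.

τ = 106 years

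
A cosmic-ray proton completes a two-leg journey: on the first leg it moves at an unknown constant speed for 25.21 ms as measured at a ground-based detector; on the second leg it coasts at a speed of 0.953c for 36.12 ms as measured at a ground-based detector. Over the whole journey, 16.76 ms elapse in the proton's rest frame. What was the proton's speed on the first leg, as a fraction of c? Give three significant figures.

β = 0.973

Leg 1: speed unknown; τ_1 = 25.21/γ_1.
Leg 2: γ = 1/√(1 − 0.953²) = 1/√0.09179 = 3.301; τ_2 = 36.12/3.301 = 10.94 ms.
Total proper time: τ_1 + 10.94 = 16.76, so τ_1 = 16.76 − 10.94 = 5.817 ms.
γ_1 = 25.21/5.817 = 4.334; β = √(1 − 1/γ²) = √0.9468.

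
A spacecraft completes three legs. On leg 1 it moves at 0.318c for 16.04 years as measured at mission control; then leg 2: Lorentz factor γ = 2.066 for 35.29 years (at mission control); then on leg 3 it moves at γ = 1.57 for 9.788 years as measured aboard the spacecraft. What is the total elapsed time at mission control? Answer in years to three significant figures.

Δt = 66.7 years

Leg 1: 16.04 years is already measured at mission control.
Leg 2: 35.29 years is already measured at mission control.
Leg 3: γ = 1.57; Δt_3 = 1.570 × 9.788 = 15.37 years.
Total: 16.04 + 35.29 + 15.37 years.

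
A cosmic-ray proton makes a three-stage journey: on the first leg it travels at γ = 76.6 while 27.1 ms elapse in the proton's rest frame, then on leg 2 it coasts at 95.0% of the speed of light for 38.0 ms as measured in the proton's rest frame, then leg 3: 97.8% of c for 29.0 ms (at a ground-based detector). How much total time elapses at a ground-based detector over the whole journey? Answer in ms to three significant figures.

Δt = 2230 ms

Leg 1: γ = 76.6; Δt_1 = 76.60 × 27.1 = 2076 ms.
Leg 2: β = 0.950; γ = 1/√(1 − 0.950²) = 1/√0.09750 = 3.203; Δt_2 = 3.203 × 38.0 = 121.7 ms.
Leg 3: 29.0 ms is already measured at a ground-based detector.
Total: 2076 + 121.7 + 29.00 ms.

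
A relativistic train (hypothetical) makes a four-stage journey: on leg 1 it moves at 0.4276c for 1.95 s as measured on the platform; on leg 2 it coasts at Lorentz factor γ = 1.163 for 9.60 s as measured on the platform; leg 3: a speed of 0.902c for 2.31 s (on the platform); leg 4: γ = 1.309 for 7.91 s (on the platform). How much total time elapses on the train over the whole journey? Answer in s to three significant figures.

τ = 17.1 s

Leg 1: γ = 1/√(1 − 0.4276²) = 1/√0.8172 = 1.106; τ_1 = 1.95/1.106 = 1.763 s.
Leg 2: γ = 1.163; τ_2 = 9.60/1.163 = 8.255 s.
Leg 3: γ = 1/√(1 − 0.902²) = 1/√0.1864 = 2.316; τ_3 = 2.31/2.316 = 0.9973 s.
Leg 4: γ = 1.309; τ_4 = 7.91/1.309 = 6.043 s.
Total: 1.763 + 8.255 + 0.9973 + 6.043 s.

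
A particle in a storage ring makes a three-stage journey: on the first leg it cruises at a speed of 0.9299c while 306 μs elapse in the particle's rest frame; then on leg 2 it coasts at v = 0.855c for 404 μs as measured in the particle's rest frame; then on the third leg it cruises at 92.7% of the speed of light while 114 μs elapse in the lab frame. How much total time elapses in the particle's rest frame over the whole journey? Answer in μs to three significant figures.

τ = 753 μs

Leg 1: 306 μs is already measured in the particle's rest frame.
Leg 2: 404 μs is already measured in the particle's rest frame.
Leg 3: β = 0.927; γ = 1/√(1 − 0.927²) = 1/√0.1407 = 2.666; τ_3 = 114/2.666 = 42.76 μs.
Total: 306.0 + 404.0 + 42.76 μs.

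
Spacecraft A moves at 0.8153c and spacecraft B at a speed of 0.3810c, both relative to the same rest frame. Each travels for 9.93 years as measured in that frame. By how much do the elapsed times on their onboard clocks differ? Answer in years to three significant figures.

A: γ = 1/√(1 − 0.8153²) = 1/√0.3353 = 1.727; τ_A = 9.93/1.727 = 5.750 years.
B: γ = 1/√(1 − 0.3810²) = 1/√0.8548 = 1.082; τ_B = 9.93/1.082 = 9.181 years.

|τ_A − τ_B| = 3.43 years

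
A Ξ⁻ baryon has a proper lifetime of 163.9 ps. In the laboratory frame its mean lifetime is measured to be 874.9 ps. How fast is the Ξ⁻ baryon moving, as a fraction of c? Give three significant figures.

β = 0.982

γ = Δt/τ₀ = 874.9/163.9 = 5.338
β = √(1 − 1/γ²) = √(1 − 0.03509) = √0.9649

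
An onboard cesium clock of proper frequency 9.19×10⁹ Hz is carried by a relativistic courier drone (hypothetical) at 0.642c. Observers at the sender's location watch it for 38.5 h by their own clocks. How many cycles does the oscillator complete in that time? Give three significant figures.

N = 9.77×10¹⁴

γ = 1/√(1 − 0.642²) = 1/√0.5878 = 1.304
During 38.5 h of lab time, the oscillator's proper time advances by τ = Δt/γ = 38.5/1.304 = 29.52 h = 1.063×10⁵ s.
N = f × τ = 9.19×10⁹ × 1.063×10⁵ = 9.766×10¹⁴.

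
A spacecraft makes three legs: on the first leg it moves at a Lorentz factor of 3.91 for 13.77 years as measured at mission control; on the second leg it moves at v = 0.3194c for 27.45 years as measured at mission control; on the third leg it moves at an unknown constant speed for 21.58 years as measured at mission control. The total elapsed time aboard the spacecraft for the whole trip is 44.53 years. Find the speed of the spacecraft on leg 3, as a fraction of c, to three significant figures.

β = 0.719

Leg 1: γ = 3.91; τ_1 = 13.77/3.910 = 3.522 years.
Leg 2: γ = 1/√(1 − 0.3194²) = 1/√0.8980 = 1.055; τ_2 = 27.45/1.055 = 26.01 years.
Leg 3: speed unknown; τ_3 = 21.58/γ_3.
Total proper time: 3.522 + 26.01 + τ_3 = 44.53, so τ_3 = 44.53 − 29.53 = 15.00 years.
γ_3 = 21.58/15.00 = 1.439; β = √(1 − 1/γ²) = √0.5171.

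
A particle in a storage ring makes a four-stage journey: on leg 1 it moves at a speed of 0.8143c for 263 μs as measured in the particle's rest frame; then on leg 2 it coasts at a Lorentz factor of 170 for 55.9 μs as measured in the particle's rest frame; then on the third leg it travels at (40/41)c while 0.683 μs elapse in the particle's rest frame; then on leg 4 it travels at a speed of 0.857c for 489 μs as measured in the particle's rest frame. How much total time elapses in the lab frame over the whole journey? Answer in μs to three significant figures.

Δt = 1.09×10⁴ μs

Leg 1: γ = 1/√(1 − 0.8143²) = 1/√0.3369 = 1.723; Δt_1 = 1.723 × 263 = 453.1 μs.
Leg 2: γ = 170; Δt_2 = 170.0 × 55.9 = 9503 μs.
Leg 3: γ = 1/√(1 − (40/41)²) = 41/9 ≈ 4.556; Δt_3 = 4.556 × 0.683 = 3.111 μs.
Leg 4: γ = 1/√(1 − 0.857²) = 1/√0.2656 = 1.941; Δt_4 = 1.941 × 489 = 948.9 μs.
Total: 453.1 + 9503 + 3.111 + 948.9 μs.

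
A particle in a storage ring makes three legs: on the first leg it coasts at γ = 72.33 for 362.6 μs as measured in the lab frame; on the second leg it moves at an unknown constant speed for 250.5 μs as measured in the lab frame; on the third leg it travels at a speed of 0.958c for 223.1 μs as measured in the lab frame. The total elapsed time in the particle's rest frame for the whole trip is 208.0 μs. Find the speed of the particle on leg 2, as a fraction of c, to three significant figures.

β = 0.832

Leg 1: γ = 72.33; τ_1 = 362.6/72.33 = 5.013 μs.
Leg 2: speed unknown; τ_2 = 250.5/γ_2.
Leg 3: γ = 1/√(1 − 0.958²) = 1/√0.08224 = 3.487; τ_3 = 223.1/3.487 = 63.98 μs.
Total proper time: 5.013 + τ_2 + 63.98 = 208.0, so τ_2 = 208.0 − 68.99 = 139.0 μs.
γ_2 = 250.5/139.0 = 1.802; β = √(1 − 1/γ²) = √0.6921.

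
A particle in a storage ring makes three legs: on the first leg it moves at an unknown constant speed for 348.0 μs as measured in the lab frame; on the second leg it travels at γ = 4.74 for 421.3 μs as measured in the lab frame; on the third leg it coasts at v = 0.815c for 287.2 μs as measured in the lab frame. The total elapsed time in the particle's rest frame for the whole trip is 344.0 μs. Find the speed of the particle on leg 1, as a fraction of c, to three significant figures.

Leg 1: speed unknown; τ_1 = 348.0/γ_1.
Leg 2: γ = 4.74; τ_2 = 421.3/4.740 = 88.88 μs.
Leg 3: γ = 1/√(1 − 0.815²) = 1/√0.3358 = 1.726; τ_3 = 287.2/1.726 = 166.4 μs.
Total proper time: τ_1 + 88.88 + 166.4 = 344.0, so τ_1 = 344.0 − 255.3 = 88.70 μs.
γ_1 = 348.0/88.70 = 3.923; β = √(1 − 1/γ²) = √0.9350.

β = 0.967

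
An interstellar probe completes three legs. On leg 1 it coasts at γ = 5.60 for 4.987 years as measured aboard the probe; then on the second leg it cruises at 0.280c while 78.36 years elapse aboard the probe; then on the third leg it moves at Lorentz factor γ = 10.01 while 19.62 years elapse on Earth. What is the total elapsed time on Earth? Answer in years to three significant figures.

Δt = 129 years

Leg 1: γ = 5.60; Δt_1 = 5.600 × 4.987 = 27.93 years.
Leg 2: γ = 1/√(1 − 0.280²) = 25/24 ≈ 1.042; Δt_2 = 1.042 × 78.36 = 81.62 years.
Leg 3: 19.62 years is already measured on Earth.
Total: 27.93 + 81.62 + 19.62 years.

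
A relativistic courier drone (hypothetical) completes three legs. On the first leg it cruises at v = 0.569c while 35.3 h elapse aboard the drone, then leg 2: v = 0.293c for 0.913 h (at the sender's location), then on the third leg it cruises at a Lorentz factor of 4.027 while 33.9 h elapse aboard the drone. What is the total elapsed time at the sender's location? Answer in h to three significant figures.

Δt = 180 h

Leg 1: γ = 1/√(1 − 0.569²) = 1/√0.6762 = 1.216; Δt_1 = 1.216 × 35.3 = 42.93 h.
Leg 2: 0.913 h is already measured at the sender's location.
Leg 3: γ = 4.027; Δt_3 = 4.027 × 33.9 = 136.5 h.
Total: 42.93 + 0.9130 + 136.5 h.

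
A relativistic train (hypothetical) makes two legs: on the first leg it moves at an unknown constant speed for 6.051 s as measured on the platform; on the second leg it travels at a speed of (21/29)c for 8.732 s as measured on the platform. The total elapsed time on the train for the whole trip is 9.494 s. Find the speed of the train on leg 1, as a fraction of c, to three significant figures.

β = 0.819

Leg 1: speed unknown; τ_1 = 6.051/γ_1.
Leg 2: γ = 1/√(1 − (21/29)²) = 29/20 = 1.450; τ_2 = 8.732/1.450 = 6.022 s.
Total proper time: τ_1 + 6.022 = 9.494, so τ_1 = 9.494 − 6.022 = 3.472 s.
γ_1 = 6.051/3.472 = 1.743; β = √(1 − 1/γ²) = √0.6708.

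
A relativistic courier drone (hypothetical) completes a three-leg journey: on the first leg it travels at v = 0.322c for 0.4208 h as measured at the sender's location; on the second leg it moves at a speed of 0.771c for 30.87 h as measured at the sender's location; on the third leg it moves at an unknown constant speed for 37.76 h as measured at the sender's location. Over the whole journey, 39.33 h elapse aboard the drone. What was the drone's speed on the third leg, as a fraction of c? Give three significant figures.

β = 0.860

Leg 1: γ = 1/√(1 − 0.322²) = 1/√0.8963 = 1.056; τ_1 = 0.4208/1.056 = 0.3984 h.
Leg 2: γ = 1/√(1 − 0.771²) = 1/√0.4056 = 1.570; τ_2 = 30.87/1.570 = 19.66 h.
Leg 3: speed unknown; τ_3 = 37.76/γ_3.
Total proper time: 0.3984 + 19.66 + τ_3 = 39.33, so τ_3 = 39.33 − 20.06 = 19.27 h.
γ_3 = 37.76/19.27 = 1.959; β = √(1 − 1/γ²) = √0.7395.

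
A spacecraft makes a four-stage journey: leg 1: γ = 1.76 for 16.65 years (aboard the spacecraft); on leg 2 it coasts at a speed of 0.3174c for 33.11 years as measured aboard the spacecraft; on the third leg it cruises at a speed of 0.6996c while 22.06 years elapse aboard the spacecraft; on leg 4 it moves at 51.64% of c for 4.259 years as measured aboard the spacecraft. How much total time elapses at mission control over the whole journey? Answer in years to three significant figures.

Δt = 100 years

Leg 1: γ = 1.76; Δt_1 = 1.760 × 16.65 = 29.30 years.
Leg 2: γ = 1/√(1 − 0.3174²) = 1/√0.8993 = 1.055; Δt_2 = 1.055 × 33.11 = 34.92 years.
Leg 3: γ = 1/√(1 − 0.6996²) = 1/√0.5106 = 1.400; Δt_3 = 1.400 × 22.06 = 30.87 years.
Leg 4: β = 0.5164; γ = 1/√(1 − 0.5164²) = 1/√0.7333 = 1.168; Δt_4 = 1.168 × 4.259 = 4.973 years.
Total: 29.30 + 34.92 + 30.87 + 4.973 years.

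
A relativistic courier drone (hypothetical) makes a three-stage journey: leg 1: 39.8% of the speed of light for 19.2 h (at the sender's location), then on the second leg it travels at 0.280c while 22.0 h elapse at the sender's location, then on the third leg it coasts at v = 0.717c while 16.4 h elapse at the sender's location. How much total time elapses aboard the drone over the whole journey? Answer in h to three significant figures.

τ = 50.2 h

Leg 1: β = 0.398; γ = 1/√(1 − 0.398²) = 1/√0.8416 = 1.090; τ_1 = 19.2/1.090 = 17.61 h.
Leg 2: γ = 1/√(1 − 0.280²) = 25/24 ≈ 1.042; τ_2 = 22.0/1.042 = 21.12 h.
Leg 3: γ = 1/√(1 − 0.717²) = 1/√0.4859 = 1.435; τ_3 = 16.4/1.435 = 11.43 h.
Total: 17.61 + 21.12 + 11.43 h.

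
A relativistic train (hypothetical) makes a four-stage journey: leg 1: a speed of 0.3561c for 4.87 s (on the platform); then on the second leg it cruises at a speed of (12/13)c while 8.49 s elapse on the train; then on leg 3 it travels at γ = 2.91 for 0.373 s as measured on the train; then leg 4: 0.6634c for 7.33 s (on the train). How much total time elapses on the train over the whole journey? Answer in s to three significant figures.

τ = 20.7 s

Leg 1: γ = 1/√(1 − 0.3561²) = 1/√0.8732 = 1.070; τ_1 = 4.87/1.070 = 4.551 s.
Leg 2: 8.49 s is already measured on the train.
Leg 3: 0.373 s is already measured on the train.
Leg 4: 7.33 s is already measured on the train.
Total: 4.551 + 8.490 + 0.3730 + 7.330 s.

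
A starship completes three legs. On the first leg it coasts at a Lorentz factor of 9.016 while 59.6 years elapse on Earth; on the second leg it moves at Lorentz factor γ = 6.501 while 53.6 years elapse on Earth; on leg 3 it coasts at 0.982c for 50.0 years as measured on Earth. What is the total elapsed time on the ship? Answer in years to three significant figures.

τ = 24.3 years

Leg 1: γ = 9.016; τ_1 = 59.6/9.016 = 6.610 years.
Leg 2: γ = 6.501; τ_2 = 53.6/6.501 = 8.245 years.
Leg 3: γ = 1/√(1 − 0.982²) = 1/√0.03568 = 5.294; τ_3 = 50.0/5.294 = 9.444 years.
Total: 6.610 + 8.245 + 9.444 years.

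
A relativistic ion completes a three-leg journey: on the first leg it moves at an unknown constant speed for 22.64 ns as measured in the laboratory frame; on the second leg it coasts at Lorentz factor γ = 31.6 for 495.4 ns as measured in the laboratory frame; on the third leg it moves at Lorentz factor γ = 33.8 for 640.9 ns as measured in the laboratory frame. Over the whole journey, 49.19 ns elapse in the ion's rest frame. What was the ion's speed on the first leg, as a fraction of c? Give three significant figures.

Leg 1: speed unknown; τ_1 = 22.64/γ_1.
Leg 2: γ = 31.6; τ_2 = 495.4/31.60 = 15.68 ns.
Leg 3: γ = 33.8; τ_3 = 640.9/33.80 = 18.96 ns.
Total proper time: τ_1 + 15.68 + 18.96 = 49.19, so τ_1 = 49.19 − 34.64 = 14.55 ns.
γ_1 = 22.64/14.55 = 1.556; β = √(1 − 1/γ²) = √0.5869.

β = 0.766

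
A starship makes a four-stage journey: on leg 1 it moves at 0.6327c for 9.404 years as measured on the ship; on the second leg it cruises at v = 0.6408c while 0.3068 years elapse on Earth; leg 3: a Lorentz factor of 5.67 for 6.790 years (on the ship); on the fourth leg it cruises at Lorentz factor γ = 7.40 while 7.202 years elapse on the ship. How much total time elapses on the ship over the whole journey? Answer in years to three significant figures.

τ = 23.6 years

Leg 1: 9.404 years is already measured on the ship.
Leg 2: γ = 1/√(1 − 0.6408²) = 1/√0.5894 = 1.303; τ_2 = 0.3068/1.303 = 0.2355 years.
Leg 3: 6.790 years is already measured on the ship.
Leg 4: 7.202 years is already measured on the ship.
Total: 9.404 + 0.2355 + 6.790 + 7.202 years.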